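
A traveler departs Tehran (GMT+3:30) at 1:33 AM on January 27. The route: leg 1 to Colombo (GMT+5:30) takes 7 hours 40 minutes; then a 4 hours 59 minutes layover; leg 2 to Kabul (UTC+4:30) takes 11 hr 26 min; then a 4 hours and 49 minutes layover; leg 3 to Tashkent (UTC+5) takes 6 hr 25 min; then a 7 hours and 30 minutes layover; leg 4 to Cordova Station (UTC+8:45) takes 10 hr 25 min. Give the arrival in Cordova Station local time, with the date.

12:02 PM on January 29

Convert departure to UTC: 1:33 AM − 3:30 = 10:03 PM UTC on Jan 26.
Add 7 hours 40 minutes leg 1 → 5:43 AM UTC (Jan 27).
Add 4 hours 59 minutes layover in Colombo → 10:42 AM UTC.
Add 11 hours and 26 minutes leg 2 → 10:08 PM UTC.
Add 4 hours 49 minutes layover in Kabul → 2:57 AM UTC (Jan 28).
Add 6 hours 25 minutes leg 3 → 9:22 AM UTC.
Add 7 hours 30 minutes layover in Tashkent → 4:52 PM UTC.
Add 10 hours and 25 minutes leg 4 → 3:17 AM UTC (Jan 29).
Cordova Station is UTC+8:45, so local arrival = 3:17 AM + 8:45 = 12:02 PM on Jan 29.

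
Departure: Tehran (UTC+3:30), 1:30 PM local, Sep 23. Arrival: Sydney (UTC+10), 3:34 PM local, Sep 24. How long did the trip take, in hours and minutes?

Departure in UTC: 1:30 PM − 3:30 = 10:00 AM on Sep 23.
Arrival in UTC: 3:34 PM − 10:00 = 5:34 AM on Sep 24.
Elapsed = 5:34 AM − 10:00 AM (+1 day) = 19 hours 34 minutes.

19 hours 34 minutes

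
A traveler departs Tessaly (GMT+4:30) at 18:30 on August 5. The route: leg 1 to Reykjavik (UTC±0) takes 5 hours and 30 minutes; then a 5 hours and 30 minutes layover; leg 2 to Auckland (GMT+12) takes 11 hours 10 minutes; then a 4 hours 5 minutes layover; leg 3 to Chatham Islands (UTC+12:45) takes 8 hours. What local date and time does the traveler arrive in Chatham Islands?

Convert departure to UTC: 18:30 − 4:30 = 14:00 UTC on Aug 5.
Add 5 hours 30 minutes leg 1 → 19:30 UTC.
Add 5 hours and 30 minutes layover in Reykjavik → 01:00 UTC (Aug 6).
Add 11 hours 10 minutes leg 2 → 12:10 UTC.
Add 4 hours 5 minutes layover in Auckland → 16:15 UTC.
Add 8 hours leg 3 → 00:15 UTC (Aug 7).
Chatham Islands is UTC+12:45, so local arrival = 00:15 + 12:45 = 13:00 on Aug 7.

13:00 on Aug 7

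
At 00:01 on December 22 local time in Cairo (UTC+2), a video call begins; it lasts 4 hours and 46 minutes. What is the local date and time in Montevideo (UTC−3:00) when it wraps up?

23:47 on Dec 21

Montevideo is 5:00 behind Cairo.
After 4 hours and 46 minutes it is 04:47 in Cairo.
Shift by the zone difference: 04:47 − 5:00 = 23:47 on Dec 21 in Montevideo.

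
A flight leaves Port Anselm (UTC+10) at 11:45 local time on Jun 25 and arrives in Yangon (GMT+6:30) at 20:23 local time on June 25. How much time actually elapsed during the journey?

12 hours 8 minutes

Departure in UTC: 11:45 − 10:00 = 01:45 on Jun 25.
Arrival in UTC: 20:23 − 6:30 = 13:53 on Jun 25.
Elapsed = 13:53 − 01:45 = 12 hours 8 minutes.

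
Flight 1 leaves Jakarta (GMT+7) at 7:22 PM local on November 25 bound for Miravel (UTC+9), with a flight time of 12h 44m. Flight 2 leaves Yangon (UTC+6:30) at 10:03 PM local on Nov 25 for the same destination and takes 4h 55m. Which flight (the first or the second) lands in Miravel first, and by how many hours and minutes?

the second, by 4 hours 38 minutes

Flight 1 in UTC: 7:22 PM − 7:00 = 12:22 PM on Nov 25.
+12 hours and 44 minutes → arrive 1:06 AM UTC on Nov 26.
Flight 2 in UTC: 10:03 PM − 6:30 = 3:33 PM on Nov 25.
+4 hours 55 minutes → arrive 8:28 PM UTC on Nov 25.
Flight 2 lands earlier by 4 hours 38 minutes.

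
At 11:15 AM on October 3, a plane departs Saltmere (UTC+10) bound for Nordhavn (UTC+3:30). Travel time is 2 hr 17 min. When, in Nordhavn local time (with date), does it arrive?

7:02 AM on October 3

Convert departure to UTC: 11:15 AM − 10:00 = 1:15 AM UTC on Oct 3.
Add 2 hours 17 minutes travel time → 3:32 AM UTC.
Nordhavn is UTC+3:30, so local arrival = 3:32 AM + 3:30 = 7:02 AM on Oct 3.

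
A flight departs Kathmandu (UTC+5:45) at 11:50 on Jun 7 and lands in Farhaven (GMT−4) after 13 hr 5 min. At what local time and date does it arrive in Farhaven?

Farhaven is 9:45 behind Kathmandu.
After 13 hours and 5 minutes it is 00:55 (Jun 8) in Kathmandu.
Shift by the zone difference: 00:55 − 9:45 = 15:10 on Jun 7 in Farhaven.

15:10 on Jun 7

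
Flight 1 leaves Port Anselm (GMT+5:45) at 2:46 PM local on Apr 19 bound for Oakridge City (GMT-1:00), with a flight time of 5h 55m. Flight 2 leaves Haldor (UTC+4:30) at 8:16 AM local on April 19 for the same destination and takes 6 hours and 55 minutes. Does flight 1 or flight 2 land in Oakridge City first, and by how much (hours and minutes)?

the second, by 4 hours 15 minutes

Flight 1 in UTC: 2:46 PM − 5:45 = 9:01 AM on Apr 19.
+5 hours 55 minutes → arrive 2:56 PM UTC on Apr 19.
Flight 2 in UTC: 8:16 AM − 4:30 = 3:46 AM on Apr 19.
+6 hours and 55 minutes → arrive 10:41 AM UTC on Apr 19.
Flight 2 lands earlier by 4 hours 15 minutes.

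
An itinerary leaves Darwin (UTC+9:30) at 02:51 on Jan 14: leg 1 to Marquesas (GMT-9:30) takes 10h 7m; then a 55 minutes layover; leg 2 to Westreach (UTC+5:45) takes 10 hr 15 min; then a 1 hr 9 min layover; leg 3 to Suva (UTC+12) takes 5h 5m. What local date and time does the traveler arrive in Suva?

08:52 on January 15

Convert departure to UTC: 02:51 − 9:30 = 17:21 UTC on Jan 13.
Add 10 hours and 7 minutes leg 1 → 03:28 UTC (Jan 14).
Add 55 minutes layover in Marquesas → 04:23 UTC.
Add 10 hours 15 minutes leg 2 → 14:38 UTC.
Add 1 hour 9 minutes layover in Westreach → 15:47 UTC.
Add 5 hours and 5 minutes leg 3 → 20:52 UTC.
Suva is UTC+12:00, so local arrival = 20:52 + 12:00 = 08:52 on Jan 15.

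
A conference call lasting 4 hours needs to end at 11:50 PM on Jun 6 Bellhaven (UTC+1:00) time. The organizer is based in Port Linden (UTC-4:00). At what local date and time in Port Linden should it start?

Target end time in UTC: 11:50 PM − 1:00 = 10:50 PM on Jun 6.
Subtract 4 hours → start 6:50 PM UTC on Jun 6.
Port Linden is UTC−4:00: 6:50 PM − 4:00 = 2:50 PM on Jun 6.

2:50 PM on Jun 6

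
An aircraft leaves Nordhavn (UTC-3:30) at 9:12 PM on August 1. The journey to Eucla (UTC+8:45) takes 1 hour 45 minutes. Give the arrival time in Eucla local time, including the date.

11:12 AM on August 2

Convert departure to UTC: 9:12 PM + 3:30 = 12:42 AM UTC on Aug 2.
Add 1 hour and 45 minutes travel time → 2:27 AM UTC.
Eucla is UTC+8:45, so local arrival = 2:27 AM + 8:45 = 11:12 AM on Aug 2.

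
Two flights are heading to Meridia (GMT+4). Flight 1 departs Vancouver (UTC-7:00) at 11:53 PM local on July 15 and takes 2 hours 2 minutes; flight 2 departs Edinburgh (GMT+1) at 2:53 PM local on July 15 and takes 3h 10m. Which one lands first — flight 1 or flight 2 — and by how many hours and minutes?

Flight 1 in UTC: 11:53 PM + 7:00 = 6:53 AM on Jul 16.
+2 hours 2 minutes → arrive 8:55 AM UTC on Jul 16.
Flight 2 in UTC: 2:53 PM − 1:00 = 1:53 PM on Jul 15.
+3 hours and 10 minutes → arrive 5:03 PM UTC on Jul 15.
Flight 2 lands earlier by 15 hours 52 minutes.

the second, by 15 hours 52 minutes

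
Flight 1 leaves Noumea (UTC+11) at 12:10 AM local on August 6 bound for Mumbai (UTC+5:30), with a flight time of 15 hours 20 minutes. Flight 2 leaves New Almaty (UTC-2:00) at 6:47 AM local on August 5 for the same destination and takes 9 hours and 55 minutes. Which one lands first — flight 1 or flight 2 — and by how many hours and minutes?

the second, by 9 hours 48 minutes

Flight 1 in UTC: 12:10 AM − 11:00 = 1:10 PM on Aug 5.
+15 hours 20 minutes → arrive 4:30 AM UTC on Aug 6.
Flight 2 in UTC: 6:47 AM + 2:00 = 8:47 AM on Aug 5.
+9 hours and 55 minutes → arrive 6:42 PM UTC on Aug 5.
Flight 2 lands earlier by 9 hours 48 minutes.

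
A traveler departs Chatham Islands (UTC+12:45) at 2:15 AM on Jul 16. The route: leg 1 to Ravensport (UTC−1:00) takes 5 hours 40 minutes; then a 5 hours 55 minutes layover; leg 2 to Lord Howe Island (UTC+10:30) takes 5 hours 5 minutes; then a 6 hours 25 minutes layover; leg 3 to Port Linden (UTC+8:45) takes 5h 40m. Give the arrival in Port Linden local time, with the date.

Convert departure to UTC: 2:15 AM − 12:45 = 1:30 PM UTC on Jul 15.
Add 5 hours 40 minutes leg 1 → 7:10 PM UTC.
Add 5 hours and 55 minutes layover in Ravensport → 1:05 AM UTC (Jul 16).
Add 5 hours and 5 minutes leg 2 → 6:10 AM UTC.
Add 6 hours and 25 minutes layover in Lord Howe Island → 12:35 PM UTC.
Add 5 hours and 40 minutes leg 3 → 6:15 PM UTC.
Port Linden is UTC+8:45, so local arrival = 6:15 PM + 8:45 = 3:00 AM on Jul 17.

3:00 AM on Jul 17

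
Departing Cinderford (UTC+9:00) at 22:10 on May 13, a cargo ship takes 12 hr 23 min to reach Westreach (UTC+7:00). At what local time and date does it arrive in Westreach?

Convert departure to UTC: 22:10 − 9:00 = 13:10 UTC on May 13.
Add 12 hours and 23 minutes travel time → 01:33 UTC (May 14).
Westreach is UTC+7:00, so local arrival = 01:33 + 7:00 = 08:33 on May 14.

08:33 on May 14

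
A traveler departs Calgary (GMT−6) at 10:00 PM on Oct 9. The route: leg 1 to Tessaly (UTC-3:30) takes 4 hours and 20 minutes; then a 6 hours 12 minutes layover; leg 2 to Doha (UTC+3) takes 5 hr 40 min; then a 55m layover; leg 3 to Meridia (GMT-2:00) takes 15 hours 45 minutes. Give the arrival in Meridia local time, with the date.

Convert departure to UTC: 10:00 PM + 6:00 = 4:00 AM UTC on Oct 10.
Add 4 hours and 20 minutes leg 1 → 8:20 AM UTC.
Add 6 hours and 12 minutes layover in Tessaly → 2:32 PM UTC.
Add 5 hours 40 minutes leg 2 → 8:12 PM UTC.
Add 55 minutes layover in Doha → 9:07 PM UTC.
Add 15 hours 45 minutes leg 3 → 12:52 PM UTC (Oct 11).
Meridia is UTC−2:00, so local arrival = 12:52 PM − 2:00 = 10:52 AM on Oct 11.

10:52 AM on Oct 11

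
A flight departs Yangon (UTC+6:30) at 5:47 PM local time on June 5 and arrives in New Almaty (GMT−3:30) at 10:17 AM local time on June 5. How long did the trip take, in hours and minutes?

2 hours 30 minutes

Departure in UTC: 5:47 PM − 6:30 = 11:17 AM on Jun 5.
Arrival in UTC: 10:17 AM + 3:30 = 1:47 PM on Jun 5.
Elapsed = 1:47 PM − 11:17 AM = 2 hours 30 minutes.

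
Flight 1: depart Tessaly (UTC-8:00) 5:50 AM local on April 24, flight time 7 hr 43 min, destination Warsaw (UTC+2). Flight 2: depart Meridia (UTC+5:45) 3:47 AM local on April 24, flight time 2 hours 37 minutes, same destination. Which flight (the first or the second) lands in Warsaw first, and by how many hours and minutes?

Flight 1 in UTC: 5:50 AM + 8:00 = 1:50 PM on Apr 24.
+7 hours and 43 minutes → arrive 9:33 PM UTC on Apr 24.
Flight 2 in UTC: 3:47 AM − 5:45 = 10:02 PM on Apr 23.
+2 hours 37 minutes → arrive 12:39 AM UTC on Apr 24.
Flight 2 lands earlier by 20 hours 54 minutes.

the second, by 20 hours 54 minutes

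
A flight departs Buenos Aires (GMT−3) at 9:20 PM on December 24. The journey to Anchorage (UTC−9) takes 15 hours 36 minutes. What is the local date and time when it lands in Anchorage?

6:56 AM on Dec 25

Anchorage is 6:00 behind Buenos Aires.
After 15 hours and 36 minutes it is 12:56 PM (Dec 25) in Buenos Aires.
Shift by the zone difference: 12:56 PM − 6:00 = 6:56 AM on Dec 25 in Anchorage.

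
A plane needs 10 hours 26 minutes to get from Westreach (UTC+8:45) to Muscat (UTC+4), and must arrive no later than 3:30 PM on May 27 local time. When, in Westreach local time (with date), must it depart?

Target arrival in UTC: 3:30 PM − 4:00 = 11:30 AM on May 27.
Subtract 10 hours and 26 minutes → departure 1:04 AM UTC on May 27.
Westreach is UTC+8:45: 1:04 AM + 8:45 = 9:49 AM on May 27.

9:49 AM on May 27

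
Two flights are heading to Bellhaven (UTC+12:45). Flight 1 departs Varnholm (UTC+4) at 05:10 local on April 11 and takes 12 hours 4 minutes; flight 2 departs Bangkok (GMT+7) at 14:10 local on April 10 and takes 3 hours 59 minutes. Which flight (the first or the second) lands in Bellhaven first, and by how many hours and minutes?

the second, by 26 hours 5 minutes

Flight 1 in UTC: 05:10 − 4:00 = 01:10 on Apr 11.
+12 hours and 4 minutes → arrive 13:14 UTC on Apr 11.
Flight 2 in UTC: 14:10 − 7:00 = 07:10 on Apr 10.
+3 hours 59 minutes → arrive 11:09 UTC on Apr 10.
Flight 2 lands earlier by 26 hours 5 minutes.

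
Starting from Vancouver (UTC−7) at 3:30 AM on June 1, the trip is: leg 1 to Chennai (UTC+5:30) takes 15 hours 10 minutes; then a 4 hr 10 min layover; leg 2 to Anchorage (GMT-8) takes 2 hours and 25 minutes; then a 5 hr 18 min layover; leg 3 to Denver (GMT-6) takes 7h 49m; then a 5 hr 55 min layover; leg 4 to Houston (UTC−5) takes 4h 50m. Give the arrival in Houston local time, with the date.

Convert departure to UTC: 3:30 AM + 7:00 = 10:30 AM UTC on Jun 1.
Add 15 hours 10 minutes leg 1 → 1:40 AM UTC (Jun 2).
Add 4 hours 10 minutes layover in Chennai → 5:50 AM UTC.
Add 2 hours and 25 minutes leg 2 → 8:15 AM UTC.
Add 5 hours 18 minutes layover in Anchorage → 1:33 PM UTC.
Add 7 hours 49 minutes leg 3 → 9:22 PM UTC.
Add 5 hours and 55 minutes layover in Denver → 3:17 AM UTC (Jun 3).
Add 4 hours and 50 minutes leg 4 → 8:07 AM UTC.
Houston is UTC−5:00, so local arrival = 8:07 AM − 5:00 = 3:07 AM on Jun 3.

3:07 AM on Jun 3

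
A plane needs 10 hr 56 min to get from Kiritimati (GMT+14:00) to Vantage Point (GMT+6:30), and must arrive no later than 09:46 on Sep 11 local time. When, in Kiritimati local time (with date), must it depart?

06:20 on September 11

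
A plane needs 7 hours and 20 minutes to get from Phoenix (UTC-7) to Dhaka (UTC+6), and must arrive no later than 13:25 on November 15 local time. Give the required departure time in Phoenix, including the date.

17:05 on November 14

Target arrival in UTC: 13:25 − 6:00 = 07:25 on Nov 15.
Subtract 7 hours and 20 minutes → departure 00:05 UTC on Nov 15.
Phoenix is UTC−7:00: 00:05 − 7:00 = 17:05 on Nov 14.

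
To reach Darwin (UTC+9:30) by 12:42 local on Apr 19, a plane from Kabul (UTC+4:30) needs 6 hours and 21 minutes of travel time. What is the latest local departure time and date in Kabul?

01:21 on Apr 19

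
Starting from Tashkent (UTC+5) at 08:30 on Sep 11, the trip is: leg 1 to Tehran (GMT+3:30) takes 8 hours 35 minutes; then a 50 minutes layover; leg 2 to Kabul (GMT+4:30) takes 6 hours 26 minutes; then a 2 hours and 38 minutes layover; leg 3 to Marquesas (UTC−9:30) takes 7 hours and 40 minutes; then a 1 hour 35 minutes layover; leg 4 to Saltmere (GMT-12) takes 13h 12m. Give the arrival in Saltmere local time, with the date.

Convert departure to UTC: 08:30 − 5:00 = 03:30 UTC on Sep 11.
Add 8 hours 35 minutes leg 1 → 12:05 UTC.
Add 50 minutes layover in Tehran → 12:55 UTC.
Add 6 hours and 26 minutes leg 2 → 19:21 UTC.
Add 2 hours 38 minutes layover in Kabul → 21:59 UTC.
Add 7 hours and 40 minutes leg 3 → 05:39 UTC (Sep 12).
Add 1 hour and 35 minutes layover in Marquesas → 07:14 UTC.
Add 13 hours 12 minutes leg 4 → 20:26 UTC.
Saltmere is UTC−12:00, so local arrival = 20:26 − 12:00 = 08:26 on Sep 12.

08:26 on Sep 12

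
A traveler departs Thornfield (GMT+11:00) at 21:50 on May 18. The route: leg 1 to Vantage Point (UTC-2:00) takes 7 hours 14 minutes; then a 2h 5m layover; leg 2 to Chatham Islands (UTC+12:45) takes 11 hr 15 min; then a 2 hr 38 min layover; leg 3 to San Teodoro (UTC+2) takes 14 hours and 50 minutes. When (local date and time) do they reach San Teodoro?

02:52 on May 20

Convert departure to UTC: 21:50 − 11:00 = 10:50 UTC on May 18.
Add 7 hours and 14 minutes leg 1 → 18:04 UTC.
Add 2 hours and 5 minutes layover in Vantage Point → 20:09 UTC.
Add 11 hours and 15 minutes leg 2 → 07:24 UTC (May 19).
Add 2 hours 38 minutes layover in Chatham Islands → 10:02 UTC.
Add 14 hours and 50 minutes leg 3 → 00:52 UTC (May 20).
San Teodoro is UTC+2:00, so local arrival = 00:52 + 2:00 = 02:52 on May 20.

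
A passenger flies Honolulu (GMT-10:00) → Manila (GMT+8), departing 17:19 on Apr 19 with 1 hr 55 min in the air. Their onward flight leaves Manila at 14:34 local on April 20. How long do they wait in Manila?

1 hour 20 minutes

Convert departure to UTC: 17:19 + 10:00 = 03:19 UTC on Apr 20.
Add 1 hour 55 minutes flight time → 05:14 UTC.
Manila is UTC+8:00, so local arrival = 05:14 + 8:00 = 13:14 on Apr 20.
Layover = 14:34 − 13:14 = 1 hour 20 minutes.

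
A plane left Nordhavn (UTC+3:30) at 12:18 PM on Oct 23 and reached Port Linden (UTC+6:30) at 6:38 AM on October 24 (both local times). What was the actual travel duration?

Departure in UTC: 12:18 PM − 3:30 = 8:48 AM on Oct 23.
Arrival in UTC: 6:38 AM − 6:30 = 12:08 AM on Oct 24.
Elapsed = 12:08 AM − 8:48 AM (+1 day) = 15 hours 20 minutes.

15 hours 20 minutes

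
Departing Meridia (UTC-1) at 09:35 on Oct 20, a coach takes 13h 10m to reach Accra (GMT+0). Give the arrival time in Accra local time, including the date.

23:45 on Oct 20

Accra is 1:00 ahead of Meridia.
After 13 hours 10 minutes it is 22:45 in Meridia.
Shift by the zone difference: 22:45 + 1:00 = 23:45 on Oct 20 in Accra.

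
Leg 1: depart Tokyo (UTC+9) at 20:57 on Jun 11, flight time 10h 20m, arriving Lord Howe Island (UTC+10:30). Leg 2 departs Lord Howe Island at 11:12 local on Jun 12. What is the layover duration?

Convert departure to UTC: 20:57 − 9:00 = 11:57 UTC on Jun 11.
Add 10 hours 20 minutes flight time → 22:17 UTC.
Lord Howe Island is UTC+10:30, so local arrival = 22:17 + 10:30 = 08:47 on Jun 12.
Layover = 11:12 − 08:47 = 2 hours 25 minutes.

2 hours 25 minutes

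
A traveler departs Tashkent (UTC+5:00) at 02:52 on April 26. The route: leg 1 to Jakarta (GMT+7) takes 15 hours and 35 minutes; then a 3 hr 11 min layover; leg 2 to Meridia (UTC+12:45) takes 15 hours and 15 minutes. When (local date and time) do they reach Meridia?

Convert departure to UTC: 02:52 − 5:00 = 21:52 UTC on Apr 25.
Add 15 hours and 35 minutes leg 1 → 13:27 UTC (Apr 26).
Add 3 hours and 11 minutes layover in Jakarta → 16:38 UTC.
Add 15 hours 15 minutes leg 2 → 07:53 UTC (Apr 27).
Meridia is UTC+12:45, so local arrival = 07:53 + 12:45 = 20:38 on Apr 27.

20:38 on April 27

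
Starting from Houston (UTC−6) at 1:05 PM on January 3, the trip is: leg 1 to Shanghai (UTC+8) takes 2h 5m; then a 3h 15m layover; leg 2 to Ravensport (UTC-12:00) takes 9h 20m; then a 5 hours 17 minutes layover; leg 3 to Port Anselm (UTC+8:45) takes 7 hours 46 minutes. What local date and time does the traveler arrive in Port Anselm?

7:33 AM on January 5

Convert departure to UTC: 1:05 PM + 6:00 = 7:05 PM UTC on Jan 3.
Add 2 hours and 5 minutes leg 1 → 9:10 PM UTC.
Add 3 hours and 15 minutes layover in Shanghai → 12:25 AM UTC (Jan 4).
Add 9 hours 20 minutes leg 2 → 9:45 AM UTC.
Add 5 hours and 17 minutes layover in Ravensport → 3:02 PM UTC.
Add 7 hours and 46 minutes leg 3 → 10:48 PM UTC.
Port Anselm is UTC+8:45, so local arrival = 10:48 PM + 8:45 = 7:33 AM on Jan 5.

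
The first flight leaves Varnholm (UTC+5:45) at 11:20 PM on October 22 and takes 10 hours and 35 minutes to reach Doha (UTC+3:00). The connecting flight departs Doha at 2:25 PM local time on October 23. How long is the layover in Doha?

Convert departure to UTC: 11:20 PM − 5:45 = 5:35 PM UTC on Oct 22.
Add 10 hours and 35 minutes flight time → 4:10 AM UTC (Oct 23).
Doha is UTC+3:00, so local arrival = 4:10 AM + 3:00 = 7:10 AM on Oct 23.
Layover = 2:25 PM − 7:10 AM = 7 hours 15 minutes.

7 hours 15 minutes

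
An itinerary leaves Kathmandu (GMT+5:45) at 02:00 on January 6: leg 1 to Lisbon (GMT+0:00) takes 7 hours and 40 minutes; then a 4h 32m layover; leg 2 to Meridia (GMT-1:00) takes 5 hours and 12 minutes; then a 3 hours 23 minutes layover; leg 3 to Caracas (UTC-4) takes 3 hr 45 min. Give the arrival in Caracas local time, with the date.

Convert departure to UTC: 02:00 − 5:45 = 20:15 UTC on Jan 5.
Add 7 hours 40 minutes leg 1 → 03:55 UTC (Jan 6).
Add 4 hours 32 minutes layover in Lisbon → 08:27 UTC.
Add 5 hours and 12 minutes leg 2 → 13:39 UTC.
Add 3 hours and 23 minutes layover in Meridia → 17:02 UTC.
Add 3 hours 45 minutes leg 3 → 20:47 UTC.
Caracas is UTC−4:00, so local arrival = 20:47 − 4:00 = 16:47 on Jan 6.

16:47 on Jan 6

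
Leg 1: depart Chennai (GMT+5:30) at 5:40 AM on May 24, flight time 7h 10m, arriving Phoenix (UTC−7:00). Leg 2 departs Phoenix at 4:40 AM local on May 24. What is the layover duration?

4 hours 20 minutes

Convert departure to UTC: 5:40 AM − 5:30 = 12:10 AM UTC on May 24.
Add 7 hours 10 minutes flight time → 7:20 AM UTC.
Phoenix is UTC−7:00, so local arrival = 7:20 AM − 7:00 = 12:20 AM on May 24.
Layover = 4:40 AM − 12:20 AM = 4 hours 20 minutes.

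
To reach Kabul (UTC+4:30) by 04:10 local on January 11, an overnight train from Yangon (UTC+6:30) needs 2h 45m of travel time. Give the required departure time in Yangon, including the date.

03:25 on Jan 11

Target arrival in UTC: 04:10 − 4:30 = 23:40 on Jan 10.
Subtract 2 hours and 45 minutes → departure 20:55 UTC on Jan 10.
Yangon is UTC+6:30: 20:55 + 6:30 = 03:25 on Jan 11.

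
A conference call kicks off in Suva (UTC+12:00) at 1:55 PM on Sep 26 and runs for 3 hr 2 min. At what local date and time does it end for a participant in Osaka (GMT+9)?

1:57 PM on September 26

Convert start to UTC: 1:55 PM − 12:00 = 1:55 AM UTC on Sep 26.
Add 3 hours 2 minutes duration → 4:57 AM UTC.
Osaka is UTC+9:00, so local end time = 4:57 AM + 9:00 = 1:57 PM on Sep 26.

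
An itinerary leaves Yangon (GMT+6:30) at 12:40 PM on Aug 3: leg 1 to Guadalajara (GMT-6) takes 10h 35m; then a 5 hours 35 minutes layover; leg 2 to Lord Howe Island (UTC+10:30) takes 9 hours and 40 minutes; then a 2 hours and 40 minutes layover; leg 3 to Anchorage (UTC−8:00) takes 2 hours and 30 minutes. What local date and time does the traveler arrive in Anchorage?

Convert departure to UTC: 12:40 PM − 6:30 = 6:10 AM UTC on Aug 3.
Add 10 hours 35 minutes leg 1 → 4:45 PM UTC.
Add 5 hours 35 minutes layover in Guadalajara → 10:20 PM UTC.
Add 9 hours 40 minutes leg 2 → 8:00 AM UTC (Aug 4).
Add 2 hours and 40 minutes layover in Lord Howe Island → 10:40 AM UTC.
Add 2 hours 30 minutes leg 3 → 1:10 PM UTC.
Anchorage is UTC−8:00, so local arrival = 1:10 PM − 8:00 = 5:10 AM on Aug 4.

5:10 AM on Aug 4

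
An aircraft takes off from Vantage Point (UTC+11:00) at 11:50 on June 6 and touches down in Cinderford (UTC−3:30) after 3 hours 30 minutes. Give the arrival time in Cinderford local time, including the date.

00:50 on June 6

Convert departure to UTC: 11:50 − 11:00 = 00:50 UTC on Jun 6.
Add 3 hours 30 minutes travel time → 04:20 UTC.
Cinderford is UTC−3:30, so local arrival = 04:20 − 3:30 = 00:50 on Jun 6.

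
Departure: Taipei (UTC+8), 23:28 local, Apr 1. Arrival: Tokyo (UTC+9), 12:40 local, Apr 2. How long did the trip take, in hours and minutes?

Departure in UTC: 23:28 − 8:00 = 15:28 on Apr 1.
Arrival in UTC: 12:40 − 9:00 = 03:40 on Apr 2.
Elapsed = 03:40 − 15:28 (+1 day) = 12 hours 12 minutes.

12 hours 12 minutes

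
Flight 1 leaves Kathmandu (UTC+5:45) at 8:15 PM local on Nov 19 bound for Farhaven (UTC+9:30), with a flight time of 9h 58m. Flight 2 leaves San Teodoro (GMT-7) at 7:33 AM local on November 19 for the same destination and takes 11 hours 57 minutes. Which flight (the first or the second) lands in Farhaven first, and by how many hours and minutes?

the first, by 2 hours 2 minutes

Flight 1 in UTC: 8:15 PM − 5:45 = 2:30 PM on Nov 19.
+9 hours and 58 minutes → arrive 12:28 AM UTC on Nov 20.
Flight 2 in UTC: 7:33 AM + 7:00 = 2:33 PM on Nov 19.
+11 hours and 57 minutes → arrive 2:30 AM UTC on Nov 20.
Flight 1 lands earlier by 2 hours 2 minutes.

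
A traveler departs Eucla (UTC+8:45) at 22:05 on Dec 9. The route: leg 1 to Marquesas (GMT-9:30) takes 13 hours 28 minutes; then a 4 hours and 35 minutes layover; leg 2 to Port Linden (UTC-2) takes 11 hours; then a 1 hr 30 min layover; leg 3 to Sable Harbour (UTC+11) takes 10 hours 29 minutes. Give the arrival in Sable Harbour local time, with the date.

Convert departure to UTC: 22:05 − 8:45 = 13:20 UTC on Dec 9.
Add 13 hours 28 minutes leg 1 → 02:48 UTC (Dec 10).
Add 4 hours and 35 minutes layover in Marquesas → 07:23 UTC.
Add 11 hours leg 2 → 18:23 UTC.
Add 1 hour 30 minutes layover in Port Linden → 19:53 UTC.
Add 10 hours 29 minutes leg 3 → 06:22 UTC (Dec 11).
Sable Harbour is UTC+11:00, so local arrival = 06:22 + 11:00 = 17:22 on Dec 11.

17:22 on Dec 11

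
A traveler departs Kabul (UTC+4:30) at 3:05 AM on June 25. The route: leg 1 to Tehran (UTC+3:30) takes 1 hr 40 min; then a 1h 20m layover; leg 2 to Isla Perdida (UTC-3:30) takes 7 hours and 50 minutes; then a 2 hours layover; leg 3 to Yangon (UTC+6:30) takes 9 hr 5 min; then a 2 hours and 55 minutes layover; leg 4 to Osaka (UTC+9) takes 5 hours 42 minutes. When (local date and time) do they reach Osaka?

Convert departure to UTC: 3:05 AM − 4:30 = 10:35 PM UTC on Jun 24.
Add 1 hour and 40 minutes leg 1 → 12:15 AM UTC (Jun 25).
Add 1 hour 20 minutes layover in Tehran → 1:35 AM UTC.
Add 7 hours and 50 minutes leg 2 → 9:25 AM UTC.
Add 2 hours layover in Isla Perdida → 11:25 AM UTC.
Add 9 hours and 5 minutes leg 3 → 8:30 PM UTC.
Add 2 hours 55 minutes layover in Yangon → 11:25 PM UTC.
Add 5 hours 42 minutes leg 4 → 5:07 AM UTC (Jun 26).
Osaka is UTC+9:00, so local arrival = 5:07 AM + 9:00 = 2:07 PM on Jun 26.

2:07 PM on June 26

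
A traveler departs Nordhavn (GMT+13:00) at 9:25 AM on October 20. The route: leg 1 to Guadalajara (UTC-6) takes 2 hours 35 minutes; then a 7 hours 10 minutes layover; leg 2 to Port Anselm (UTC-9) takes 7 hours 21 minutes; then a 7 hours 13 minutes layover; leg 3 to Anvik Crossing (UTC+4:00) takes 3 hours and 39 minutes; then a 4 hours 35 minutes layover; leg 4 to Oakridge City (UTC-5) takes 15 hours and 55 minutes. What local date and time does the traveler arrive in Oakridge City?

3:53 PM on Oct 21

Convert departure to UTC: 9:25 AM − 13:00 = 8:25 PM UTC on Oct 19.
Add 2 hours 35 minutes leg 1 → 11:00 PM UTC.
Add 7 hours and 10 minutes layover in Guadalajara → 6:10 AM UTC (Oct 20).
Add 7 hours and 21 minutes leg 2 → 1:31 PM UTC.
Add 7 hours 13 minutes layover in Port Anselm → 8:44 PM UTC.
Add 3 hours and 39 minutes leg 3 → 12:23 AM UTC (Oct 21).
Add 4 hours and 35 minutes layover in Anvik Crossing → 4:58 AM UTC.
Add 15 hours and 55 minutes leg 4 → 8:53 PM UTC.
Oakridge City is UTC−5:00, so local arrival = 8:53 PM − 5:00 = 3:53 PM on Oct 21.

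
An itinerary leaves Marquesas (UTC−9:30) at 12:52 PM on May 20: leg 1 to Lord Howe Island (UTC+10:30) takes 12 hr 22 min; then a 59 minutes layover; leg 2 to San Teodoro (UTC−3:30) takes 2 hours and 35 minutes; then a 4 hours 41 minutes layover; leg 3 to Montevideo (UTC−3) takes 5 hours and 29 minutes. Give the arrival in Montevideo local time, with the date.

Convert departure to UTC: 12:52 PM + 9:30 = 10:22 PM UTC on May 20.
Add 12 hours and 22 minutes leg 1 → 10:44 AM UTC (May 21).
Add 59 minutes layover in Lord Howe Island → 11:43 AM UTC.
Add 2 hours 35 minutes leg 2 → 2:18 PM UTC.
Add 4 hours 41 minutes layover in San Teodoro → 6:59 PM UTC.
Add 5 hours 29 minutes leg 3 → 12:28 AM UTC (May 22).
Montevideo is UTC−3:00, so local arrival = 12:28 AM − 3:00 = 9:28 PM on May 21.

9:28 PM on May 21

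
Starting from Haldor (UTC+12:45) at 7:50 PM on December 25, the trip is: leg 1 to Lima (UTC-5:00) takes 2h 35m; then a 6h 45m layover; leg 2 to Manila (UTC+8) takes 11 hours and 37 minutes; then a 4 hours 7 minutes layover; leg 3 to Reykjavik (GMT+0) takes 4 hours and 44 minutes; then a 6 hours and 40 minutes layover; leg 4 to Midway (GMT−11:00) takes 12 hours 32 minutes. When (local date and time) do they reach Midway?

9:05 PM on Dec 26

Convert departure to UTC: 7:50 PM − 12:45 = 7:05 AM UTC on Dec 25.
Add 2 hours 35 minutes leg 1 → 9:40 AM UTC.
Add 6 hours 45 minutes layover in Lima → 4:25 PM UTC.
Add 11 hours 37 minutes leg 2 → 4:02 AM UTC (Dec 26).
Add 4 hours 7 minutes layover in Manila → 8:09 AM UTC.
Add 4 hours 44 minutes leg 3 → 12:53 PM UTC.
Add 6 hours and 40 minutes layover in Reykjavik → 7:33 PM UTC.
Add 12 hours 32 minutes leg 4 → 8:05 AM UTC (Dec 27).
Midway is UTC−11:00, so local arrival = 8:05 AM − 11:00 = 9:05 PM on Dec 26.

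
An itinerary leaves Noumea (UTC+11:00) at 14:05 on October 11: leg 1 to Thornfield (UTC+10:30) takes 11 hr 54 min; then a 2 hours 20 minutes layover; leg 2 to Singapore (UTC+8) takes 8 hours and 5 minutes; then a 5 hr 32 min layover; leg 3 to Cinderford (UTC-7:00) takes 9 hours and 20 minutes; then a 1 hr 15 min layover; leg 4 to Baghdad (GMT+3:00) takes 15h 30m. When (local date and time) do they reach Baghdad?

Convert departure to UTC: 14:05 − 11:00 = 03:05 UTC on Oct 11.
Add 11 hours 54 minutes leg 1 → 14:59 UTC.
Add 2 hours 20 minutes layover in Thornfield → 17:19 UTC.
Add 8 hours 5 minutes leg 2 → 01:24 UTC (Oct 12).
Add 5 hours and 32 minutes layover in Singapore → 06:56 UTC.
Add 9 hours 20 minutes leg 3 → 16:16 UTC.
Add 1 hour and 15 minutes layover in Cinderford → 17:31 UTC.
Add 15 hours 30 minutes leg 4 → 09:01 UTC (Oct 13).
Baghdad is UTC+3:00, so local arrival = 09:01 + 3:00 = 12:01 on Oct 13.

12:01 on October 13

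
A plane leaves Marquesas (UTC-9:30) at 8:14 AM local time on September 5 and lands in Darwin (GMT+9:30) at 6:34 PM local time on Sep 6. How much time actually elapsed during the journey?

15 hours 20 minutes

Darwin is 19:00 ahead of Marquesas.
Clock-face elapsed time (ignoring zones) is 34 hours 20 minutes.
Actual elapsed = 34 hours 20 minutes − 19:00 = 15 hours 20 minutes.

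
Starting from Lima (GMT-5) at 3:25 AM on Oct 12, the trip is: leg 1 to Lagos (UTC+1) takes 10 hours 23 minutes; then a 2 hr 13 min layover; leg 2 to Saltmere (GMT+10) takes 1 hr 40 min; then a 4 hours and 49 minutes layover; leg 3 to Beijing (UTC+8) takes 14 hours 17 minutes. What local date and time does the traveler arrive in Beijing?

1:47 AM on October 14

Convert departure to UTC: 3:25 AM + 5:00 = 8:25 AM UTC on Oct 12.
Add 10 hours 23 minutes leg 1 → 6:48 PM UTC.
Add 2 hours and 13 minutes layover in Lagos → 9:01 PM UTC.
Add 1 hour and 40 minutes leg 2 → 10:41 PM UTC.
Add 4 hours 49 minutes layover in Saltmere → 3:30 AM UTC (Oct 13).
Add 14 hours 17 minutes leg 3 → 5:47 PM UTC.
Beijing is UTC+8:00, so local arrival = 5:47 PM + 8:00 = 1:47 AM on Oct 14.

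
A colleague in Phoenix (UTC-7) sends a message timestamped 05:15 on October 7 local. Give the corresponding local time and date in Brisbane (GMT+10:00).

22:15 on Oct 7

Brisbane is 17:00 ahead of Phoenix.
Shift by the zone difference: 05:15 + 17:00 = 22:15 on Oct 7 in Brisbane.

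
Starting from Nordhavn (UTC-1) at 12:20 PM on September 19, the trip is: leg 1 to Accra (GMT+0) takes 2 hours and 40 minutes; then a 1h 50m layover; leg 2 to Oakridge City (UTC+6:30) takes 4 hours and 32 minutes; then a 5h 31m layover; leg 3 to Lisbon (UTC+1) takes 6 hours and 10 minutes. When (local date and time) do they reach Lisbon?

11:03 AM on September 20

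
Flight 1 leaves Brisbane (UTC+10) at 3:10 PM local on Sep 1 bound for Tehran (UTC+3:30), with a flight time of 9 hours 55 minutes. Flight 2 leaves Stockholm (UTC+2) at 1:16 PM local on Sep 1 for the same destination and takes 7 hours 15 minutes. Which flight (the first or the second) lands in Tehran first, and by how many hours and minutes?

Flight 1 in UTC: 3:10 PM − 10:00 = 5:10 AM on Sep 1.
+9 hours and 55 minutes → arrive 3:05 PM UTC on Sep 1.
Flight 2 in UTC: 1:16 PM − 2:00 = 11:16 AM on Sep 1.
+7 hours 15 minutes → arrive 6:31 PM UTC on Sep 1.
Flight 1 lands earlier by 3 hours 26 minutes.

the first, by 3 hours 26 minutes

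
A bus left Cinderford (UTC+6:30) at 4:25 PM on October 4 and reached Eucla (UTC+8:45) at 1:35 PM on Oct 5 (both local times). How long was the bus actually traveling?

18 hours 55 minutes

Departure in UTC: 4:25 PM − 6:30 = 9:55 AM on Oct 4.
Arrival in UTC: 1:35 PM − 8:45 = 4:50 AM on Oct 5.
Elapsed = 4:50 AM − 9:55 AM (+1 day) = 18 hours 55 minutes.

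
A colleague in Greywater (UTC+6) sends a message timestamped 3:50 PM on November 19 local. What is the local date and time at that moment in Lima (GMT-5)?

Lima is 11:00 behind Greywater.
Shift by the zone difference: 3:50 PM − 11:00 = 4:50 AM on Nov 19 in Lima.

4:50 AM on November 19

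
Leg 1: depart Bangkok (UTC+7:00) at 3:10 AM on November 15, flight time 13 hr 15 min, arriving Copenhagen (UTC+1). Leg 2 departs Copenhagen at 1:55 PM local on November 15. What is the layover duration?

3 hours 30 minutes

Convert departure to UTC: 3:10 AM − 7:00 = 8:10 PM UTC on Nov 14.
Add 13 hours and 15 minutes flight time → 9:25 AM UTC (Nov 15).
Copenhagen is UTC+1:00, so local arrival = 9:25 AM + 1:00 = 10:25 AM on Nov 15.
Layover = 1:55 PM − 10:25 AM = 3 hours 30 minutes.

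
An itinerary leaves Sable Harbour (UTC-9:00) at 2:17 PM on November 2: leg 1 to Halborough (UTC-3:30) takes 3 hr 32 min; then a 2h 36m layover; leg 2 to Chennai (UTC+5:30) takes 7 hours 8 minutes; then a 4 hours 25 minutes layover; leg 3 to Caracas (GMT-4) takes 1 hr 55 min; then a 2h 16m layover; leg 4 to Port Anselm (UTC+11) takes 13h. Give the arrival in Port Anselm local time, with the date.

Convert departure to UTC: 2:17 PM + 9:00 = 11:17 PM UTC on Nov 2.
Add 3 hours 32 minutes leg 1 → 2:49 AM UTC (Nov 3).
Add 2 hours and 36 minutes layover in Halborough → 5:25 AM UTC.
Add 7 hours 8 minutes leg 2 → 12:33 PM UTC.
Add 4 hours 25 minutes layover in Chennai → 4:58 PM UTC.
Add 1 hour and 55 minutes leg 3 → 6:53 PM UTC.
Add 2 hours 16 minutes layover in Caracas → 9:09 PM UTC.
Add 13 hours leg 4 → 10:09 AM UTC (Nov 4).
Port Anselm is UTC+11:00, so local arrival = 10:09 AM + 11:00 = 9:09 PM on Nov 4.

9:09 PM on November 4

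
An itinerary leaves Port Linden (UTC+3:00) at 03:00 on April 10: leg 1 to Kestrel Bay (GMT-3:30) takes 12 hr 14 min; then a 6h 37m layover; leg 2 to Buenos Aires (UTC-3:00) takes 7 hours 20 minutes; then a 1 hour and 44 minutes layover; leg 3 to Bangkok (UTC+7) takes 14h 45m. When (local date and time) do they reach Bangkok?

Convert departure to UTC: 03:00 − 3:00 = 00:00 UTC on Apr 10.
Add 12 hours 14 minutes leg 1 → 12:14 UTC.
Add 6 hours 37 minutes layover in Kestrel Bay → 18:51 UTC.
Add 7 hours and 20 minutes leg 2 → 02:11 UTC (Apr 11).
Add 1 hour 44 minutes layover in Buenos Aires → 03:55 UTC.
Add 14 hours and 45 minutes leg 3 → 18:40 UTC.
Bangkok is UTC+7:00, so local arrival = 18:40 + 7:00 = 01:40 on Apr 12.

01:40 on April 12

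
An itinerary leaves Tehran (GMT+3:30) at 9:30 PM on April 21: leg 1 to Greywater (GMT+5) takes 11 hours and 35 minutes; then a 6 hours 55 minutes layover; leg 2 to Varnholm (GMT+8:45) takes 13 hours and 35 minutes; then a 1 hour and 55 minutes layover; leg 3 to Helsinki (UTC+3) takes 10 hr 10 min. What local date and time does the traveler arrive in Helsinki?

Convert departure to UTC: 9:30 PM − 3:30 = 6:00 PM UTC on Apr 21.
Add 11 hours 35 minutes leg 1 → 5:35 AM UTC (Apr 22).
Add 6 hours 55 minutes layover in Greywater → 12:30 PM UTC.
Add 13 hours 35 minutes leg 2 → 2:05 AM UTC (Apr 23).
Add 1 hour 55 minutes layover in Varnholm → 4:00 AM UTC.
Add 10 hours and 10 minutes leg 3 → 2:10 PM UTC.
Helsinki is UTC+3:00, so local arrival = 2:10 PM + 3:00 = 5:10 PM on Apr 23.

5:10 PM on Apr 23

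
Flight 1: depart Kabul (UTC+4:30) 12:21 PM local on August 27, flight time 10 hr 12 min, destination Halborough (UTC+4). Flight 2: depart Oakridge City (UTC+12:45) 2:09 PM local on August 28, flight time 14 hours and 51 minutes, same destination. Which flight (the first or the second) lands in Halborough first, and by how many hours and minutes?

Flight 1 in UTC: 12:21 PM − 4:30 = 7:51 AM on Aug 27.
+10 hours 12 minutes → arrive 6:03 PM UTC on Aug 27.
Flight 2 in UTC: 2:09 PM − 12:45 = 1:24 AM on Aug 28.
+14 hours 51 minutes → arrive 4:15 PM UTC on Aug 28.
Flight 1 lands earlier by 22 hours 12 minutes.

the first, by 22 hours 12 minutes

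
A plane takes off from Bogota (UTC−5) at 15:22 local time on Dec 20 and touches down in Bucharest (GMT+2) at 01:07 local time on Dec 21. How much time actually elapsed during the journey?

2 hours 45 minutes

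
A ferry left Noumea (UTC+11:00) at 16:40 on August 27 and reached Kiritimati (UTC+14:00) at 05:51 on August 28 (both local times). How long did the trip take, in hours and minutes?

Departure in UTC: 16:40 − 11:00 = 05:40 on Aug 27.
Arrival in UTC: 05:51 − 14:00 = 15:51 on Aug 27.
Elapsed = 15:51 − 05:40 = 10 hours 11 minutes.

10 hours 11 minutes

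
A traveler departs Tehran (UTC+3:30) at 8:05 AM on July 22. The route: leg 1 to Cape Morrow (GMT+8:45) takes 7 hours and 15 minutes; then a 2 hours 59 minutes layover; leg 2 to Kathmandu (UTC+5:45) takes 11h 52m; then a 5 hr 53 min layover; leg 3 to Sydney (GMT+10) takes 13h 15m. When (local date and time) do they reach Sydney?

Convert departure to UTC: 8:05 AM − 3:30 = 4:35 AM UTC on Jul 22.
Add 7 hours 15 minutes leg 1 → 11:50 AM UTC.
Add 2 hours and 59 minutes layover in Cape Morrow → 2:49 PM UTC.
Add 11 hours and 52 minutes leg 2 → 2:41 AM UTC (Jul 23).
Add 5 hours 53 minutes layover in Kathmandu → 8:34 AM UTC.
Add 13 hours and 15 minutes leg 3 → 9:49 PM UTC.
Sydney is UTC+10:00, so local arrival = 9:49 PM + 10:00 = 7:49 AM on Jul 24.

7:49 AM on July 24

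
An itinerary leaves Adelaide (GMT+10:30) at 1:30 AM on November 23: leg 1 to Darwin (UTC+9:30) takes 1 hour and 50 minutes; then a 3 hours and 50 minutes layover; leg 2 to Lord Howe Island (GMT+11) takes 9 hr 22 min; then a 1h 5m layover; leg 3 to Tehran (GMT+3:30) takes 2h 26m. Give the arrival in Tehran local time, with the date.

Convert departure to UTC: 1:30 AM − 10:30 = 3:00 PM UTC on Nov 22.
Add 1 hour 50 minutes leg 1 → 4:50 PM UTC.
Add 3 hours 50 minutes layover in Darwin → 8:40 PM UTC.
Add 9 hours and 22 minutes leg 2 → 6:02 AM UTC (Nov 23).
Add 1 hour 5 minutes layover in Lord Howe Island → 7:07 AM UTC.
Add 2 hours and 26 minutes leg 3 → 9:33 AM UTC.
Tehran is UTC+3:30, so local arrival = 9:33 AM + 3:30 = 1:03 PM on Nov 23.

1:03 PM on Nov 23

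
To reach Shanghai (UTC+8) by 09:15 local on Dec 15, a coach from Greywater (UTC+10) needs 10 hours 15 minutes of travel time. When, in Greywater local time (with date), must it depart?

Target arrival in UTC: 09:15 − 8:00 = 01:15 on Dec 15.
Subtract 10 hours and 15 minutes → departure 15:00 UTC on Dec 14.
Greywater is UTC+10:00: 15:00 + 10:00 = 01:00 on Dec 15.

01:00 on December 15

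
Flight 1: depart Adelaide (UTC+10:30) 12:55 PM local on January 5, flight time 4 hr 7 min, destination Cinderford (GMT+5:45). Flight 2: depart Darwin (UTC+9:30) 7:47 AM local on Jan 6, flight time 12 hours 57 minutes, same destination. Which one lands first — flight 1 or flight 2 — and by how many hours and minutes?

Flight 1 in UTC: 12:55 PM − 10:30 = 2:25 AM on Jan 5.
+4 hours 7 minutes → arrive 6:32 AM UTC on Jan 5.
Flight 2 in UTC: 7:47 AM − 9:30 = 10:17 PM on Jan 5.
+12 hours and 57 minutes → arrive 11:14 AM UTC on Jan 6.
Flight 1 lands earlier by 28 hours 42 minutes.

the first, by 28 hours 42 minutes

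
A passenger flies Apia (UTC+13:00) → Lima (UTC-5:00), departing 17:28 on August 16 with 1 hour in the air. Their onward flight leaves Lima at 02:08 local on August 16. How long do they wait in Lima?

Convert departure to UTC: 17:28 − 13:00 = 04:28 UTC on Aug 16.
Add 1 hour flight time → 05:28 UTC.
Lima is UTC−5:00, so local arrival = 05:28 − 5:00 = 00:28 on Aug 16.
Layover = 02:08 − 00:28 = 1 hour 40 minutes.

1 hour 40 minutes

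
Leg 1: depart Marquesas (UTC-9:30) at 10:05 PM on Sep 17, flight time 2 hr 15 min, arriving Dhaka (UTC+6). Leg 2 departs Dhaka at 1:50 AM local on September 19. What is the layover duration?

10 hours

Convert departure to UTC: 10:05 PM + 9:30 = 7:35 AM UTC on Sep 18.
Add 2 hours 15 minutes flight time → 9:50 AM UTC.
Dhaka is UTC+6:00, so local arrival = 9:50 AM + 6:00 = 3:50 PM on Sep 18.
Layover = 1:50 AM − 3:50 PM (+1 day) = 10 hours.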